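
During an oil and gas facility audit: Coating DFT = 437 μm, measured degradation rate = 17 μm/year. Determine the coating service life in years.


Service life = thickness / degradation rate
Life = 437 / 17 = 25.7 years

25.7 years


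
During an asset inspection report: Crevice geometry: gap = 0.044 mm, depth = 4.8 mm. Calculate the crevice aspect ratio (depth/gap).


Aspect ratio = depth / gap
Ratio = 4.8 / 0.044 = 109.1

109.1


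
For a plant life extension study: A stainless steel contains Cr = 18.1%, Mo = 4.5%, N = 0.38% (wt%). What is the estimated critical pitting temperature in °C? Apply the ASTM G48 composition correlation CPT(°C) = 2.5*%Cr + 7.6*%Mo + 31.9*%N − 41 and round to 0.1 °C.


Apply the ASTM G48 empirical CPT estimate: CPT(°C) = 2.5*%Cr + 7.6*%Mo + 31.9*%N − 41
2.5*18.1 = 45.25; 7.6*4.5 = 34.2; 31.9*0.38 = 12.122
CPT = 45.25 + 34.2 + 12.122 − 41 = 50.572 °C
Rounded to 0.1 °C: CPT ≈ 50.6 °C

50.6 °C


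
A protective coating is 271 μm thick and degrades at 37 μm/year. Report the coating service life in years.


Service life = thickness / degradation rate
Life = 271 / 37 = 7.3 years

7.3 years


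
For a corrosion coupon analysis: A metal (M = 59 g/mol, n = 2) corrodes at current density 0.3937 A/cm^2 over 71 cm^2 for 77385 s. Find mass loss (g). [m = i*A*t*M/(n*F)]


Apply Faraday's law: m = i*A*t*M / (n*F)
Total charge passed Q = i*A*t = 0.3937*71*77385 = 2163119.6895 C
m = Q*M/(n*F) = 2163119.6895*59/(2*96485) = 661.36737 g

661.36737 g


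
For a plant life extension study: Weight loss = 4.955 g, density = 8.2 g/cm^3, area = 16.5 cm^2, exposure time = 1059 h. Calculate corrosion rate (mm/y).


Apply the mm/y weight-loss relation: CR = 87600 * W / (D * A * T)
Numerator: 87600 * 4.955 = 434058.0
Denominator: 8.2 * 16.5 * 1059 = 143282.7
CR = 434058.0 / 143282.7 = 3.029382 mm/y

3.029382 mm/y


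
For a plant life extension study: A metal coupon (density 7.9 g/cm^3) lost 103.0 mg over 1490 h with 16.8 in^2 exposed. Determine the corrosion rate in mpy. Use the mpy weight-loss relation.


Apply the mpy weight-loss relation: CR = 534 * W / (D * A * T)
Numerator: 534 * 103.0 = 55002.0
Denominator: 7.9 * 16.8 * 1490 = 197752.8
CR = 55002.0 / 197752.8 = 0.27814 mpy

0.27814 mpy


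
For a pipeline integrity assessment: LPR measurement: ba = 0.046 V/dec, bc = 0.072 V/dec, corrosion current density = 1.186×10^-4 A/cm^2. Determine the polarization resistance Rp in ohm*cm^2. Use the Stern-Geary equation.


Apply the Stern-Geary equation: Rp = ba*bc / (2.303*icorr*(ba+bc))
ba*bc = 0.046*0.072 = 0.003312
ba+bc = 0.118; 2.303*icorr*(ba+bc) = 2.303*1.186×10^-4*0.118 = 3.2230024×10^-5
Rp = 0.003312 / 3.2230024×10^-5 = 102.8 ohm*cm^2

102.8 ohm*cm^2


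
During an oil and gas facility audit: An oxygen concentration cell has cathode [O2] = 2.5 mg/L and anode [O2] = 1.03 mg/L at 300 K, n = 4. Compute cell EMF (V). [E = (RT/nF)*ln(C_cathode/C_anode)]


Apply the Nernst concentration-cell relation: E = (RT/nF)*ln(C_cathode/C_anode)
RT/nF = 8.314*300/(4*96485) = 0.00646266 V
ln(2.5/1.03) = 0.88673
E = 0.00646266 * 0.88673 = 0.00573 V

0.00573 V


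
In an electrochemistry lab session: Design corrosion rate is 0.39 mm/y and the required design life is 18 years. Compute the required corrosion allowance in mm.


Corrosion allowance = CR × design life
CA = 0.39 * 18 = 7.02 mm

7.02 mm


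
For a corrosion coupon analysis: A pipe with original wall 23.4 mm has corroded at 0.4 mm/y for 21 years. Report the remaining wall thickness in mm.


Remaining wall = original − CR × time
t = 23.4 − 0.4*21 = 23.4 − 8.4 = 15.0 mm

15.0 mm


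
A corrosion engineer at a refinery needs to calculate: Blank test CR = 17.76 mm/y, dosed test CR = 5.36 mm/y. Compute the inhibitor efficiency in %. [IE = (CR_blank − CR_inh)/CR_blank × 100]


Apply the inhibitor-efficiency definition: IE = (CR_blank − CR_inh)/CR_blank × 100
IE = (17.76 − 5.36) / 17.76 × 100
IE = 12.4 / 17.76 × 100 = 69.8 %

69.8 %


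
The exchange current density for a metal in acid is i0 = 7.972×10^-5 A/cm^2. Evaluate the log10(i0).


i0 = 7.972×10^-5 A/cm^2
log10(i0) = -4.098

-4.098


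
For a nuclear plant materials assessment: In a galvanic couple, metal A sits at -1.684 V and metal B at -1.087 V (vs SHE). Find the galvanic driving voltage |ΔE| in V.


Driving voltage is the absolute potential difference.
|ΔE| = |-1.684 − (-1.087)| = 0.597 V

0.597 V


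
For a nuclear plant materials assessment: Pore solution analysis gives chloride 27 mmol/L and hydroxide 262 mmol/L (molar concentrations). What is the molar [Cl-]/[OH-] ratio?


Threshold parameter = [Cl-] / [OH-] (molar basis; both in mmol/L, so units cancel)
Ratio = 27 / 262 = 0.1

0.1


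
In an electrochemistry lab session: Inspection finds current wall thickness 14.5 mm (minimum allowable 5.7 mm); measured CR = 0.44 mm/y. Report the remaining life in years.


Apply the remaining-life relation: RL = (t_current − t_min) / CR
RL = (14.5 − 5.7) / 0.44 = 8.8 / 0.44 = 20.0 years

20.0 years


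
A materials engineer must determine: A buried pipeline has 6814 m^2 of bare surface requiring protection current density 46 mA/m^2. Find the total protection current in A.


I = area * current density, then convert mA → A (÷1000)
I = 6814 * 46 / 1000 = 313.44 A

313.44 A


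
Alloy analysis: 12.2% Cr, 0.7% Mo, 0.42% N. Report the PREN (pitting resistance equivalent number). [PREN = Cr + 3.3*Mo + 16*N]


Apply the PREN formula: PREN = Cr + 3.3*Mo + 16*N
PREN = 12.2 + 3.3*0.7 + 16*0.42
PREN = 12.2 + 2.31 + 6.72 = 21.23

21.23


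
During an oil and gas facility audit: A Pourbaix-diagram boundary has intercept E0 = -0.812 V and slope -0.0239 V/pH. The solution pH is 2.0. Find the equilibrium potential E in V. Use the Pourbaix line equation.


Apply the Pourbaix line equation: E = E0 + slope*pH
E = -0.812 + (-0.0239)*2.0 = -0.812 + (-0.0478) = -0.8598 V
Rounded to 4 decimal places: E = -0.8598 V

-0.8598 V


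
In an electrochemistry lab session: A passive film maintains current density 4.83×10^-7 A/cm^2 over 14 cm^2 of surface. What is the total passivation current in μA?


I = i_pass * A, then convert A → μA (×10^6)
I = 4.83×10^-7 * 14 * 10^6 = 6.76 μA

6.76 μA


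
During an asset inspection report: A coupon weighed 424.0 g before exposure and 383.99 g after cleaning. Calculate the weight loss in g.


Weight loss = initial − final
WL = 424.0 − 383.99 = 40.01 g

40.01 g


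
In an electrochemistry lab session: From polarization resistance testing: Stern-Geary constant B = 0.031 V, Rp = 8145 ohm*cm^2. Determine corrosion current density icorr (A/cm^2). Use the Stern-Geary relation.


Apply the Stern-Geary relation: icorr = B / Rp
icorr = 0.031 / 8145 = 3.806×10^-6 A/cm^2

3.806×10^-6 A/cm^2


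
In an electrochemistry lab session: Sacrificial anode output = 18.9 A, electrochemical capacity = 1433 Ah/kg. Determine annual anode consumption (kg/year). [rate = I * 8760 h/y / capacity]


Annual consumption = current * hours per year / capacity
Rate = 18.9 * 8760 / 1433 = 115.5 kg/year

115.5 kg/year


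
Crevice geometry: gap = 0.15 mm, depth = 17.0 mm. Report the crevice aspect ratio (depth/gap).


Aspect ratio = depth / gap
Ratio = 17.0 / 0.15 = 113.3

113.3


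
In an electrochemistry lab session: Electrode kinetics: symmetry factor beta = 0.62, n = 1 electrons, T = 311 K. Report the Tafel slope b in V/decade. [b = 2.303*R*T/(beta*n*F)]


Apply the Tafel slope relation: b = 2.303*R*T/(beta*n*F)
Numerator: 2.303 * 8.314 * 311 = 5954.76
Denominator: 0.62 * 1 * 96485 = 59820.7
b = 5954.76 / 59820.7 = 0.1 V/decade

0.1 V/decade


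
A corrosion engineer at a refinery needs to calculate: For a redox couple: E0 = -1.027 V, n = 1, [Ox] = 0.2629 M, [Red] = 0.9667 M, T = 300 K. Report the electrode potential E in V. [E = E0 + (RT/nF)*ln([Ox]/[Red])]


Apply the Nernst equation: E = E0 + (RT/nF)*ln([Ox]/[Red])
Step 1: RT/nF = 8.314*300/(1*96485) = 0.02585065 V
Step 2: [Ox]/[Red] = 0.2629/0.9667 = 0.271956
Step 3: ln(0.271956) = -1.302115
Step 4: correction = 0.02585065 * -1.302115 = -0.0337 V
E = -1.027 + -0.0337 = -1.0607 V

-1.0607 V


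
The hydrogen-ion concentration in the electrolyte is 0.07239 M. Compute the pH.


pH = −log10[H+]
pH = −log10(0.07239) = 1.14

1.14


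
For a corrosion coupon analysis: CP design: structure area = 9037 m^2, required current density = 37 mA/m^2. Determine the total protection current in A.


I = area * current density, then convert mA → A (÷1000)
I = 9037 * 37 / 1000 = 334.37 A

334.37 A


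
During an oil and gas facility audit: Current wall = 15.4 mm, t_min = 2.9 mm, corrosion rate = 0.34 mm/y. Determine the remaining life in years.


Apply the remaining-life relation: RL = (t_current − t_min) / CR
RL = (15.4 − 2.9) / 0.34 = 12.5 / 0.34 = 36.8 years

36.8 years


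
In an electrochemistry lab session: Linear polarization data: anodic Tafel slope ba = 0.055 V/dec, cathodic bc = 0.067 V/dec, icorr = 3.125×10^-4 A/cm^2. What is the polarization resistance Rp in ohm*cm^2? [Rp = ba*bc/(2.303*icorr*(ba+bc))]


Apply the Stern-Geary equation: Rp = ba*bc / (2.303*icorr*(ba+bc))
ba*bc = 0.055*0.067 = 0.003685
ba+bc = 0.122; 2.303*icorr*(ba+bc) = 2.303*3.125×10^-4*0.122 = 8.7801875×10^-5
Rp = 0.003685 / 8.7801875×10^-5 = 41.97 ohm*cm^2

41.97 ohm*cm^2


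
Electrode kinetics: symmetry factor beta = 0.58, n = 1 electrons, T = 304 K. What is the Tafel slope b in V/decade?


Apply the Tafel slope relation: b = 2.303*R*T/(beta*n*F)
Numerator: 2.303 * 8.314 * 304 = 5820.73
Denominator: 0.58 * 1 * 96485 = 55961.3
b = 5820.73 / 55961.3 = 0.104 V/decade

0.104 V/decade


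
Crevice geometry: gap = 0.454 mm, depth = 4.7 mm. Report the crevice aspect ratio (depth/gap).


Aspect ratio = depth / gap
Ratio = 4.7 / 0.454 = 10.4

10.4


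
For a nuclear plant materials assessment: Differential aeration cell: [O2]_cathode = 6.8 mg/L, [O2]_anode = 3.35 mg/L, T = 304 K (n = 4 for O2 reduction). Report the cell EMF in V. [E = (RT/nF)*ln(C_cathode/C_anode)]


Apply the Nernst concentration-cell relation: E = (RT/nF)*ln(C_cathode/C_anode)
RT/nF = 8.314*304/(4*96485) = 0.00654883 V
ln(6.8/3.35) = 0.70796
E = 0.00654883 * 0.70796 = 0.00464 V

0.00464 V


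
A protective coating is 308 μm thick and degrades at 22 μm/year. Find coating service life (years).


Service life = thickness / degradation rate
Life = 308 / 22 = 14.0 years

14.0 years


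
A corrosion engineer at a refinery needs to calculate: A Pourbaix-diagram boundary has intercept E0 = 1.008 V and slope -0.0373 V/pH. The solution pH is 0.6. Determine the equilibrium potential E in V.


Apply the Pourbaix line equation: E = E0 + slope*pH
E = 1.008 + (-0.0373)*0.6 = 1.008 + (-0.02238) = 0.98562 V
Rounded to 3 decimal places: E = 0.986 V

0.986 V


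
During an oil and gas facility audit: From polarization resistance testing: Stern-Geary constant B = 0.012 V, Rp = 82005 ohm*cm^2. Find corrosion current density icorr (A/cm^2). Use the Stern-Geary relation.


Apply the Stern-Geary relation: icorr = B / Rp
icorr = 0.012 / 82005 = 1.463×10^-7 A/cm^2

1.463×10^-7 A/cm^2


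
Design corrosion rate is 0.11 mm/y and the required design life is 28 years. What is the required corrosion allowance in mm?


Corrosion allowance = CR × design life
CA = 0.11 * 28 = 3.08 mm

3.08 mm


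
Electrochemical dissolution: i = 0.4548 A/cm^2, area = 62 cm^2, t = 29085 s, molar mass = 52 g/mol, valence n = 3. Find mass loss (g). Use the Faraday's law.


Apply Faraday's law: m = i*A*t*M / (n*F)
Total charge passed Q = i*A*t = 0.4548*62*29085 = 820127.196 C
m = Q*M/(n*F) = 820127.196*52/(3*96485) = 147.3342 g

147.3342 g


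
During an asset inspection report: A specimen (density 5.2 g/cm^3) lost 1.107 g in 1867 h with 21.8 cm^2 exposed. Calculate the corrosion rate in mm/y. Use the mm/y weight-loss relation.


Apply the mm/y weight-loss relation: CR = 87600 * W / (D * A * T)
Numerator: 87600 * 1.107 = 96973.2
Denominator: 5.2 * 21.8 * 1867 = 211643.12
CR = 96973.2 / 211643.12 = 0.4582 mm/y

0.4582 mm/y


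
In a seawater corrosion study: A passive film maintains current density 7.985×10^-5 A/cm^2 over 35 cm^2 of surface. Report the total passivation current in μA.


I = i_pass * A, then convert A → μA (×10^6)
I = 7.985×10^-5 * 35 * 10^6 = 2794.75 μA

2794.75 μA


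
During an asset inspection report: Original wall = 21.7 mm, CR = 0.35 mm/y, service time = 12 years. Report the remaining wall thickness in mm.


Remaining wall = original − CR × time
t = 21.7 − 0.35*12 = 21.7 − 4.2 = 17.5 mm

17.5 mm


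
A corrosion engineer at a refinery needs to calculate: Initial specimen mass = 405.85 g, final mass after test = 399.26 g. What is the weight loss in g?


Weight loss = initial − final
WL = 405.85 − 399.26 = 6.59 g

6.59 g


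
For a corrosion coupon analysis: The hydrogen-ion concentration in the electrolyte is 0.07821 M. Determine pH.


pH = −log10[H+]
pH = −log10(0.07821) = 1.11

1.11


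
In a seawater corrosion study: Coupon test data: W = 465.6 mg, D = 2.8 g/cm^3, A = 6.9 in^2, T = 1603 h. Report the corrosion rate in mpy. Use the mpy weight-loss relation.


Apply the mpy weight-loss relation: CR = 534 * W / (D * A * T)
Numerator: 534 * 465.6 = 248630.4
Denominator: 2.8 * 6.9 * 1603 = 30969.96
CR = 248630.4 / 30969.96 = 8.0281 mpy

8.0281 mpy


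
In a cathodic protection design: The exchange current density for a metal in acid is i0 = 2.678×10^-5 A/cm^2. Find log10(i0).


i0 = 2.678×10^-5 A/cm^2
log10(i0) = -4.572

-4.572


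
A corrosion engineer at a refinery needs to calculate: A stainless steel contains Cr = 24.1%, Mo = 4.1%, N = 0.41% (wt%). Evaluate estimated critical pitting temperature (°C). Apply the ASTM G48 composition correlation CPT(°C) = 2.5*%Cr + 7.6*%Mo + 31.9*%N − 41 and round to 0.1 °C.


Apply the ASTM G48 empirical CPT estimate: CPT(°C) = 2.5*%Cr + 7.6*%Mo + 31.9*%N − 41
2.5*24.1 = 60.25; 7.6*4.1 = 31.16; 31.9*0.41 = 13.079
CPT = 60.25 + 31.16 + 13.079 − 41 = 63.489 °C
Rounded to 0.1 °C: CPT ≈ 63.5 °C

63.5 °C


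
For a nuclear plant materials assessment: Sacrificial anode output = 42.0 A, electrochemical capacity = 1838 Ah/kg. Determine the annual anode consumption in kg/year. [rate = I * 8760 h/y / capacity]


Annual consumption = current * hours per year / capacity
Rate = 42.0 * 8760 / 1838 = 200.2 kg/year

200.2 kg/year


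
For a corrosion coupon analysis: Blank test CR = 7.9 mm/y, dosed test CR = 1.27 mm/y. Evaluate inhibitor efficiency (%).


Apply the inhibitor-efficiency definition: IE = (CR_blank − CR_inh)/CR_blank × 100
IE = (7.9 − 1.27) / 7.9 × 100
IE = 6.63 / 7.9 × 100 = 83.9 %

83.9 %


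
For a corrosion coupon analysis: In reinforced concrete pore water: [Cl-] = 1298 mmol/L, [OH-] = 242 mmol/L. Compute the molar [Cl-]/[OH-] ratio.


Threshold parameter = [Cl-] / [OH-] (molar basis; both in mmol/L, so units cancel)
Ratio = 1298 / 242 = 5.36

5.36


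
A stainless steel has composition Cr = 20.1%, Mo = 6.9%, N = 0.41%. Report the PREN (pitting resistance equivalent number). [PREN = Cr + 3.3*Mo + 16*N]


Apply the PREN formula: PREN = Cr + 3.3*Mo + 16*N
PREN = 20.1 + 3.3*6.9 + 16*0.41
PREN = 20.1 + 22.77 + 6.56 = 49.43

49.43


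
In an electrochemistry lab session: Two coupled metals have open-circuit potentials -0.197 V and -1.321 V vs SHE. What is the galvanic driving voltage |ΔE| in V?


Driving voltage is the absolute potential difference.
|ΔE| = |-0.197 − (-1.321)| = 1.124 V

1.124 V


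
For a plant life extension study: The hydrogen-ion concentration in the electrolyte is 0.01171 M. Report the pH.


pH = −log10[H+]
pH = −log10(0.01171) = 1.93

1.93


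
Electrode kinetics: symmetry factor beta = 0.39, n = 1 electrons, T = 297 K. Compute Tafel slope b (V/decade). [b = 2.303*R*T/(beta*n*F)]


Apply the Tafel slope relation: b = 2.303*R*T/(beta*n*F)
Numerator: 2.303 * 8.314 * 297 = 5686.7
Denominator: 0.39 * 1 * 96485 = 37629.15
b = 5686.7 / 37629.15 = 0.1511 V/decade

0.1511 V/decade


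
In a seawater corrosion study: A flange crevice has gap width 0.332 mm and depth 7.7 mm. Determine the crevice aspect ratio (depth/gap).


Aspect ratio = depth / gap
Ratio = 7.7 / 0.332 = 23.2

23.2


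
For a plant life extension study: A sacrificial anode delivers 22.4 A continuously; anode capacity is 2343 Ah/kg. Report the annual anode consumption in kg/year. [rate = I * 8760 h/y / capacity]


Annual consumption = current * hours per year / capacity
Rate = 22.4 * 8760 / 2343 = 83.7 kg/year

83.7 kg/year


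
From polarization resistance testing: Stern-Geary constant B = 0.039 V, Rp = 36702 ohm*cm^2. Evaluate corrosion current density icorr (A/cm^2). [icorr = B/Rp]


Apply the Stern-Geary relation: icorr = B / Rp
icorr = 0.039 / 36702 = 1.063×10^-6 A/cm^2

1.063×10^-6 A/cm^2


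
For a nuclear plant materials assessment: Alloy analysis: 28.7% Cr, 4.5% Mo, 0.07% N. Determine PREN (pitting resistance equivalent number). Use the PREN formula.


Apply the PREN formula: PREN = Cr + 3.3*Mo + 16*N
PREN = 28.7 + 3.3*4.5 + 16*0.07
PREN = 28.7 + 14.85 + 1.12 = 44.67

44.67


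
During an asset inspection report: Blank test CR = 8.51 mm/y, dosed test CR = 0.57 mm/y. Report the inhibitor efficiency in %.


Apply the inhibitor-efficiency definition: IE = (CR_blank − CR_inh)/CR_blank × 100
IE = (8.51 − 0.57) / 8.51 × 100
IE = 7.94 / 8.51 × 100 = 93.3 %

93.3 %


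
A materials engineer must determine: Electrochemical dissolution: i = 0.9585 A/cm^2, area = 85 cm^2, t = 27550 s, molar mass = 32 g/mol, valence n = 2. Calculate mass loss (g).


Apply Faraday's law: m = i*A*t*M / (n*F)
Total charge passed Q = i*A*t = 0.9585*85*27550 = 2244567.375 C
m = Q*M/(n*F) = 2244567.375*32/(2*96485) = 372.214 g

372.214 g


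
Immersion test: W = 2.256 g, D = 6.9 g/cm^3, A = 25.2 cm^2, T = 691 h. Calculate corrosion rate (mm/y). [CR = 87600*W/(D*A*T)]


Apply the mm/y weight-loss relation: CR = 87600 * W / (D * A * T)
Numerator: 87600 * 2.256 = 197625.6
Denominator: 6.9 * 25.2 * 691 = 120151.08
CR = 197625.6 / 120151.08 = 1.644809 mm/y

1.644809 mm/y


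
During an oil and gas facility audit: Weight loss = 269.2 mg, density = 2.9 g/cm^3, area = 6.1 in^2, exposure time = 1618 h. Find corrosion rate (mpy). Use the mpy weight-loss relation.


Apply the mpy weight-loss relation: CR = 534 * W / (D * A * T)
Numerator: 534 * 269.2 = 143752.8
Denominator: 2.9 * 6.1 * 1618 = 28622.42
CR = 143752.8 / 28622.42 = 5.0224 mpy

5.0224 mpy


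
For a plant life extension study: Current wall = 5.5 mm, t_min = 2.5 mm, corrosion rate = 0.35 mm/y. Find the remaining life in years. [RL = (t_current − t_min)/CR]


Apply the remaining-life relation: RL = (t_current − t_min) / CR
RL = (5.5 − 2.5) / 0.35 = 3.0 / 0.35 = 8.6 years

8.6 years


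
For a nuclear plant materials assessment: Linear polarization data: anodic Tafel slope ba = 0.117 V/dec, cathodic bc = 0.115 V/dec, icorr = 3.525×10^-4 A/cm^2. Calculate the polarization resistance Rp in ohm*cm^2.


Apply the Stern-Geary equation: Rp = ba*bc / (2.303*icorr*(ba+bc))
ba*bc = 0.117*0.115 = 0.013455
ba+bc = 0.232; 2.303*icorr*(ba+bc) = 2.303*3.525×10^-4*0.232 = 1.8833934×10^-4
Rp = 0.013455 / 1.8833934×10^-4 = 71.44 ohm*cm^2

71.44 ohm*cm^2


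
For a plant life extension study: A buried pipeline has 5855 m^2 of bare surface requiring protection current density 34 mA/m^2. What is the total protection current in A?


I = area * current density, then convert mA → A (÷1000)
I = 5855 * 34 / 1000 = 199.07 A

199.07 A


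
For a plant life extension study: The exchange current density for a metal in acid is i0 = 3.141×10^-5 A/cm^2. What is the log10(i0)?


i0 = 3.141×10^-5 A/cm^2
log10(i0) = -4.503

-4.503


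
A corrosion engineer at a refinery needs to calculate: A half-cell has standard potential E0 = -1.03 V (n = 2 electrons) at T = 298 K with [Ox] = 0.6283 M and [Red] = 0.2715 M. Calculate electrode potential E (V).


Apply the Nernst equation: E = E0 + (RT/nF)*ln([Ox]/[Red])
Step 1: RT/nF = 8.314*298/(2*96485) = 0.01283916 V
Step 2: [Ox]/[Red] = 0.6283/0.2715 = 2.31418
Step 3: ln(2.31418) = 0.839055
Step 4: correction = 0.01283916 * 0.839055 = 0.0108 V
E = -1.03 + 0.0108 = -1.0192 V

-1.0192 V


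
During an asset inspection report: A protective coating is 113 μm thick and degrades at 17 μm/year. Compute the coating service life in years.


Service life = thickness / degradation rate
Life = 113 / 17 = 6.6 years

6.6 years


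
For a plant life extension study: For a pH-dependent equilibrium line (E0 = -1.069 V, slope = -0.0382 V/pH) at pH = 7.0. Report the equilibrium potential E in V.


Apply the Pourbaix line equation: E = E0 + slope*pH
E = -1.069 + (-0.0382)*7.0 = -1.069 + (-0.2674) = -1.3364 V
Rounded to 3 decimal places: E = -1.336 V

-1.336 V


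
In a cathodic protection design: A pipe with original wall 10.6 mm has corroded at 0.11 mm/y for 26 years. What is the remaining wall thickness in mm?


Remaining wall = original − CR × time
t = 10.6 − 0.11*26 = 10.6 − 2.86 = 7.74 mm

7.74 mm


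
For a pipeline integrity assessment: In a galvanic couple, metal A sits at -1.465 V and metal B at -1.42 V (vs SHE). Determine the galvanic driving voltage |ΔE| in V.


Driving voltage is the absolute potential difference.
|ΔE| = |-1.465 − (-1.42)| = 0.045 V

0.045 V


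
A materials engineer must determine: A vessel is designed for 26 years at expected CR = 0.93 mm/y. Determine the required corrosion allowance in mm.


Corrosion allowance = CR × design life
CA = 0.93 * 26 = 24.18 mm

24.18 mm


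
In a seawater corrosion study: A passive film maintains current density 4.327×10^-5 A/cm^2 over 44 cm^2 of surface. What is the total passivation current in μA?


I = i_pass * A, then convert A → μA (×10^6)
I = 4.327×10^-5 * 44 * 10^6 = 1903.88 μA

1903.88 μA


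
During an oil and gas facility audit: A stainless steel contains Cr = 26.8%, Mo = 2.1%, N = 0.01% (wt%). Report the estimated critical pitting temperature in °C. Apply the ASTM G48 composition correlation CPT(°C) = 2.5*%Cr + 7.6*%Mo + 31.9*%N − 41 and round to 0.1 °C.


Apply the ASTM G48 empirical CPT estimate: CPT(°C) = 2.5*%Cr + 7.6*%Mo + 31.9*%N − 41
2.5*26.8 = 67; 7.6*2.1 = 15.96; 31.9*0.01 = 0.319
CPT = 67 + 15.96 + 0.319 − 41 = 42.279 °C
Rounded to 0.1 °C: CPT ≈ 42.3 °C

42.3 °C


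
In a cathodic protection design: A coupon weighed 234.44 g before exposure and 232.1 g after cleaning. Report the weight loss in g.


Weight loss = initial − final
WL = 234.44 − 232.1 = 2.34 g

2.34 g


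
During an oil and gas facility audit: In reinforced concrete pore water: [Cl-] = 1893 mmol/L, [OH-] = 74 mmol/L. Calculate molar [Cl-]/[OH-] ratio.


Threshold parameter = [Cl-] / [OH-] (molar basis; both in mmol/L, so units cancel)
Ratio = 1893 / 74 = 25.58

25.58


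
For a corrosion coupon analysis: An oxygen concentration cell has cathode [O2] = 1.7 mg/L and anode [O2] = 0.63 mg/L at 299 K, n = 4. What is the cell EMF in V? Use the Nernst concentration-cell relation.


Apply the Nernst concentration-cell relation: E = (RT/nF)*ln(C_cathode/C_anode)
RT/nF = 8.314*299/(4*96485) = 0.00644112 V
ln(1.7/0.63) = 0.99266
E = 0.00644112 * 0.99266 = 0.00639 V

0.00639 V


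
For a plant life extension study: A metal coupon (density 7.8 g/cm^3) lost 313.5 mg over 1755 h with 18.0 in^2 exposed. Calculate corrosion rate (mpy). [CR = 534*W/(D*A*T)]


Apply the mpy weight-loss relation: CR = 534 * W / (D * A * T)
Numerator: 534 * 313.5 = 167409.0
Denominator: 7.8 * 18.0 * 1755 = 246402.0
CR = 167409.0 / 246402.0 = 0.67941 mpy

0.67941 mpy


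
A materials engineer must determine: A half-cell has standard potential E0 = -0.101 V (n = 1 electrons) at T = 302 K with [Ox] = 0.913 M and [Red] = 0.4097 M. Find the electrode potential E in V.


Apply the Nernst equation: E = E0 + (RT/nF)*ln([Ox]/[Red])
Step 1: RT/nF = 8.314*302/(1*96485) = 0.02602299 V
Step 2: [Ox]/[Red] = 0.913/0.4097 = 2.22846
Step 3: ln(2.22846) = 0.801311
Step 4: correction = 0.02602299 * 0.801311 = 0.021 V
E = -0.101 + 0.021 = -0.08 V

-0.08 V


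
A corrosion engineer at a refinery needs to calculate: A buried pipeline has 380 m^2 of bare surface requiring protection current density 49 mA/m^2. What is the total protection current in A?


I = area * current density, then convert mA → A (÷1000)
I = 380 * 49 / 1000 = 18.62 A

18.62 A


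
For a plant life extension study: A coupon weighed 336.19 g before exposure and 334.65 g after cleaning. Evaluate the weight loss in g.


Weight loss = initial − final
WL = 336.19 − 334.65 = 1.54 g

1.54 g


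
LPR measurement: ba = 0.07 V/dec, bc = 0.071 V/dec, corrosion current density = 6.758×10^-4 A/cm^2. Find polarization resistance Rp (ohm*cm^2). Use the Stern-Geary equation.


Apply the Stern-Geary equation: Rp = ba*bc / (2.303*icorr*(ba+bc))
ba*bc = 0.07*0.071 = 0.00497
ba+bc = 0.141; 2.303*icorr*(ba+bc) = 2.303*6.758×10^-4*0.141 = 2.194478×10^-4
Rp = 0.00497 / 2.194478×10^-4 = 22.65 ohm*cm^2

22.65 ohm*cm^2


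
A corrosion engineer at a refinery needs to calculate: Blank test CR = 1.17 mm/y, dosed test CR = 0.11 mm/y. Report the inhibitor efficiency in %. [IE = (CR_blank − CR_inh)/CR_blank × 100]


Apply the inhibitor-efficiency definition: IE = (CR_blank − CR_inh)/CR_blank × 100
IE = (1.17 − 0.11) / 1.17 × 100
IE = 1.06 / 1.17 × 100 = 90.6 %

90.6 %


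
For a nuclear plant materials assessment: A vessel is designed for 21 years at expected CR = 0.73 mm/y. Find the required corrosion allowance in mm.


Corrosion allowance = CR × design life
CA = 0.73 * 21 = 15.33 mm

15.33 mm


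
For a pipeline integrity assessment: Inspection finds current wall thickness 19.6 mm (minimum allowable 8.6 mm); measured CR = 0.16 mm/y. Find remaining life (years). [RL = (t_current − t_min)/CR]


Apply the remaining-life relation: RL = (t_current − t_min) / CR
RL = (19.6 − 8.6) / 0.16 = 11.0 / 0.16 = 68.8 years

68.8 years


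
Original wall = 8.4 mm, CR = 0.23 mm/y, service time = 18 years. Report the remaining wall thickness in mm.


Remaining wall = original − CR × time
t = 8.4 − 0.23*18 = 8.4 − 4.14 = 4.26 mm

4.26 mm


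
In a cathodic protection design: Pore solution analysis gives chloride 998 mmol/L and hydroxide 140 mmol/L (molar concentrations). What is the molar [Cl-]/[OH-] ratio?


Threshold parameter = [Cl-] / [OH-] (molar basis; both in mmol/L, so units cancel)
Ratio = 998 / 140 = 7.13

7.13


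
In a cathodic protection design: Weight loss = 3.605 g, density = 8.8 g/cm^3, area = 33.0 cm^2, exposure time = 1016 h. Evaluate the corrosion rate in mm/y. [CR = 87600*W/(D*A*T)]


Apply the mm/y weight-loss relation: CR = 87600 * W / (D * A * T)
Numerator: 87600 * 3.605 = 315798.0
Denominator: 8.8 * 33.0 * 1016 = 295046.4
CR = 315798.0 / 295046.4 = 1.070333 mm/y

1.070333 mm/y


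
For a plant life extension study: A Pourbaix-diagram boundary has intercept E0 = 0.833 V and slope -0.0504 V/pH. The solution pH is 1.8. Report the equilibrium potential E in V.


Apply the Pourbaix line equation: E = E0 + slope*pH
E = 0.833 + (-0.0504)*1.8 = 0.833 + (-0.09072) = 0.74228 V
Rounded to 3 decimal places: E = 0.742 V

0.742 V


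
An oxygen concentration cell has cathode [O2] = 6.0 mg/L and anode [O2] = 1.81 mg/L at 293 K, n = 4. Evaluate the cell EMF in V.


Apply the Nernst concentration-cell relation: E = (RT/nF)*ln(C_cathode/C_anode)
RT/nF = 8.314*293/(4*96485) = 0.00631187 V
ln(6.0/1.81) = 1.19843
E = 0.00631187 * 1.19843 = 0.00756 V

0.00756 V


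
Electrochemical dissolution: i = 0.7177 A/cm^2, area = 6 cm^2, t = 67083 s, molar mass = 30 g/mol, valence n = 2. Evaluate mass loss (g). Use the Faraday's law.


Apply Faraday's law: m = i*A*t*M / (n*F)
Total charge passed Q = i*A*t = 0.7177*6*67083 = 288872.8146 C
m = Q*M/(n*F) = 288872.8146*30/(2*96485) = 44.90949 g

44.90949 g


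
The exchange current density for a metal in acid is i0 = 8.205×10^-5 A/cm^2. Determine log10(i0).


i0 = 8.205×10^-5 A/cm^2
log10(i0) = -4.086

-4.086


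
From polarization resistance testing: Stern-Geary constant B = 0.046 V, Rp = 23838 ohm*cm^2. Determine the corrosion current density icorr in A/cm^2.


Apply the Stern-Geary relation: icorr = B / Rp
icorr = 0.046 / 23838 = 1.93×10^-6 A/cm^2

1.93×10^-6 A/cm^2


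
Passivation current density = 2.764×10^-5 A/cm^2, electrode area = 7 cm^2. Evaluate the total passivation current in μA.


I = i_pass * A, then convert A → μA (×10^6)
I = 2.764×10^-5 * 7 * 10^6 = 193.48 μA

193.48 μA


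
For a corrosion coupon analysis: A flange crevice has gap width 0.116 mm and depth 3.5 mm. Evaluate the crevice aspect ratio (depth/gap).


Aspect ratio = depth / gap
Ratio = 3.5 / 0.116 = 30.2

30.2


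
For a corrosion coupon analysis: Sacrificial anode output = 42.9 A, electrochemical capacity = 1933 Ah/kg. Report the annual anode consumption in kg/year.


Annual consumption = current * hours per year / capacity
Rate = 42.9 * 8760 / 1933 = 194.4 kg/year

194.4 kg/year


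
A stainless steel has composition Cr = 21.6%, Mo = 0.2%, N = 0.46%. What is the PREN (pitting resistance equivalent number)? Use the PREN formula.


Apply the PREN formula: PREN = Cr + 3.3*Mo + 16*N
PREN = 21.6 + 3.3*0.2 + 16*0.46
PREN = 21.6 + 0.66 + 7.36 = 29.62

29.62


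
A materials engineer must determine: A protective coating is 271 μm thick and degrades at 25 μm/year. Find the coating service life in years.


Service life = thickness / degradation rate
Life = 271 / 25 = 10.8 years

10.8 years


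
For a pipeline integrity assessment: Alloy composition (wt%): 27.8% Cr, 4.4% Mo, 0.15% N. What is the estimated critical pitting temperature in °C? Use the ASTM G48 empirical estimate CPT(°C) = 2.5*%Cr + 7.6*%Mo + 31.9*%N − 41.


Apply the ASTM G48 empirical CPT estimate: CPT(°C) = 2.5*%Cr + 7.6*%Mo + 31.9*%N − 41
2.5*27.8 = 69.5; 7.6*4.4 = 33.44; 31.9*0.15 = 4.785
CPT = 69.5 + 33.44 + 4.785 − 41 = 66.725 °C
Rounded to 0.1 °C: CPT ≈ 66.7 °C

66.7 °C


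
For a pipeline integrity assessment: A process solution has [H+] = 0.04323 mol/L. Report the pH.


pH = −log10[H+]
pH = −log10(0.04323) = 1.36

1.36


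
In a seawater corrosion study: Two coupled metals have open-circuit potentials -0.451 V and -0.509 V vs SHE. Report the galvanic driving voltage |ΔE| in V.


Driving voltage is the absolute potential difference.
|ΔE| = |-0.451 − (-0.509)| = 0.058 V

0.058 V


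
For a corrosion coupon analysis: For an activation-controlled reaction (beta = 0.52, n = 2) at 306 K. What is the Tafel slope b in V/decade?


Apply the Tafel slope relation: b = 2.303*R*T/(beta*n*F)
Numerator: 2.303 * 8.314 * 306 = 5859.03
Denominator: 0.52 * 2 * 96485 = 100344.4
b = 5859.03 / 100344.4 = 0.0584 V/decade

0.0584 V/decade


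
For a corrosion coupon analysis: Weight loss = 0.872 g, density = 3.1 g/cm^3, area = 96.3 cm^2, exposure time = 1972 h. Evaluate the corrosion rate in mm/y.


Apply the mm/y weight-loss relation: CR = 87600 * W / (D * A * T)
Numerator: 87600 * 0.872 = 76387.2
Denominator: 3.1 * 96.3 * 1972 = 588701.16
CR = 76387.2 / 588701.16 = 0.129755 mm/y

0.129755 mm/y


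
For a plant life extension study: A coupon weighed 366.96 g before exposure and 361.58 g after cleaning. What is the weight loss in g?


Weight loss = initial − final
WL = 366.96 − 361.58 = 5.38 g

5.38 g


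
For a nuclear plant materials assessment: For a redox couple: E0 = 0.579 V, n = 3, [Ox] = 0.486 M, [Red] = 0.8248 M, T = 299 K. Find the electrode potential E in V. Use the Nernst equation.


Apply the Nernst equation: E = E0 + (RT/nF)*ln([Ox]/[Red])
Step 1: RT/nF = 8.314*299/(3*96485) = 0.00858816 V
Step 2: [Ox]/[Red] = 0.486/0.8248 = 0.589234
Step 3: ln(0.589234) = -0.528932
Step 4: correction = 0.00858816 * -0.528932 = -0.005 V
E = 0.579 + -0.005 = 0.574 V

0.574 V


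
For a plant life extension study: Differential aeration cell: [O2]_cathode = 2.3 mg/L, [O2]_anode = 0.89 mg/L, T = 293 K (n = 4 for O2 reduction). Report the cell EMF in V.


Apply the Nernst concentration-cell relation: E = (RT/nF)*ln(C_cathode/C_anode)
RT/nF = 8.314*293/(4*96485) = 0.00631187 V
ln(2.3/0.89) = 0.94944
E = 0.00631187 * 0.94944 = 0.00599 V

0.00599 V


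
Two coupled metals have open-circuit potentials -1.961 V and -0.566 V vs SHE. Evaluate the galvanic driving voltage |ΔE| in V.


Driving voltage is the absolute potential difference.
|ΔE| = |-1.961 − (-0.566)| = 1.395 V

1.395 V


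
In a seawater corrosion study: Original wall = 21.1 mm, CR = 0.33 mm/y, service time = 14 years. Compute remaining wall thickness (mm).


Remaining wall = original − CR × time
t = 21.1 − 0.33*14 = 21.1 − 4.62 = 16.48 mm

16.48 mm


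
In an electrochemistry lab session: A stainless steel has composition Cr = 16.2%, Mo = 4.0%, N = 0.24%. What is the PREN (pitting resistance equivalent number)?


Apply the PREN formula: PREN = Cr + 3.3*Mo + 16*N
PREN = 16.2 + 3.3*4.0 + 16*0.24
PREN = 16.2 + 13.2 + 3.84 = 33.24

33.24


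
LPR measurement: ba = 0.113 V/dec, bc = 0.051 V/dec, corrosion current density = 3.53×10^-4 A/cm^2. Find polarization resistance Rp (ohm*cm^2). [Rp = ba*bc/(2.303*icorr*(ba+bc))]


Apply the Stern-Geary equation: Rp = ba*bc / (2.303*icorr*(ba+bc))
ba*bc = 0.113*0.051 = 0.005763
ba+bc = 0.164; 2.303*icorr*(ba+bc) = 2.303*3.53×10^-4*0.164 = 1.3332528×10^-4
Rp = 0.005763 / 1.3332528×10^-4 = 43.23 ohm*cm^2

43.23 ohm*cm^2


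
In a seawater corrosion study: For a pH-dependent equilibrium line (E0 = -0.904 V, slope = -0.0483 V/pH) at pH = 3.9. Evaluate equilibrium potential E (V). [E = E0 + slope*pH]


Apply the Pourbaix line equation: E = E0 + slope*pH
E = -0.904 + (-0.0483)*3.9 = -0.904 + (-0.18837) = -1.09237 V
Rounded to 4 decimal places: E = -1.0924 V

-1.0924 V


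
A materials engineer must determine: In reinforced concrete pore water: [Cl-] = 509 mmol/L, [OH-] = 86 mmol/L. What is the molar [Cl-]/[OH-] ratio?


Threshold parameter = [Cl-] / [OH-] (molar basis; both in mmol/L, so units cancel)
Ratio = 509 / 86 = 5.92

5.92


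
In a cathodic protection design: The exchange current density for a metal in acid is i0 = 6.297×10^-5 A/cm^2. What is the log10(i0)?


i0 = 6.297×10^-5 A/cm^2
log10(i0) = -4.201

-4.201


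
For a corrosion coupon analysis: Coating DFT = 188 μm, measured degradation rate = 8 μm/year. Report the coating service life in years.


Service life = thickness / degradation rate
Life = 188 / 8 = 23.5 years

23.5 years


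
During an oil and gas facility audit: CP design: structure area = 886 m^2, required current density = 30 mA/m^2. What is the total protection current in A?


I = area * current density, then convert mA → A (÷1000)
I = 886 * 30 / 1000 = 26.58 A

26.58 A


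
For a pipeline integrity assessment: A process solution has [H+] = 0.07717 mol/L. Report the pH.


pH = −log10[H+]
pH = −log10(0.07717) = 1.11

1.11


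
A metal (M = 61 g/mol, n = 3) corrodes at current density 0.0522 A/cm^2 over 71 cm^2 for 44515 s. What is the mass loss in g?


Apply Faraday's law: m = i*A*t*M / (n*F)
Total charge passed Q = i*A*t = 0.0522*71*44515 = 164981.493 C
m = Q*M/(n*F) = 164981.493*61/(3*96485) = 34.76834 g

34.76834 g


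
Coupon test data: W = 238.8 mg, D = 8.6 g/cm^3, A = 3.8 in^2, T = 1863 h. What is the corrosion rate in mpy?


Apply the mpy weight-loss relation: CR = 534 * W / (D * A * T)
Numerator: 534 * 238.8 = 127519.2
Denominator: 8.6 * 3.8 * 1863 = 60882.84
CR = 127519.2 / 60882.84 = 2.0945 mpy

2.0945 mpy


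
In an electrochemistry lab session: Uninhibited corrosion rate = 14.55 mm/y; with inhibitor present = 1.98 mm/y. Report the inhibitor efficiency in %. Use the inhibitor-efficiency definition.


Apply the inhibitor-efficiency definition: IE = (CR_blank − CR_inh)/CR_blank × 100
IE = (14.55 − 1.98) / 14.55 × 100
IE = 12.57 / 14.55 × 100 = 86.4 %

86.4 %


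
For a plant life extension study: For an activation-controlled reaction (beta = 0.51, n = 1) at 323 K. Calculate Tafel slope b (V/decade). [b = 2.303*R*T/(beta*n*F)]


Apply the Tafel slope relation: b = 2.303*R*T/(beta*n*F)
Numerator: 2.303 * 8.314 * 323 = 6184.53
Denominator: 0.51 * 1 * 96485 = 49207.35
b = 6184.53 / 49207.35 = 0.1257 V/decade

0.1257 V/decade


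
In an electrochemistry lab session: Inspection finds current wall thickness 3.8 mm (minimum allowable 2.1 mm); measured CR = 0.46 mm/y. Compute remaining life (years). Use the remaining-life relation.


Apply the remaining-life relation: RL = (t_current − t_min) / CR
RL = (3.8 − 2.1) / 0.46 = 1.7 / 0.46 = 3.7 years

3.7 years


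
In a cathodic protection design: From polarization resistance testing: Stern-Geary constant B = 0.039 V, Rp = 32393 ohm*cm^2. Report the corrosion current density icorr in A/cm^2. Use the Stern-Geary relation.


Apply the Stern-Geary relation: icorr = B / Rp
icorr = 0.039 / 32393 = 1.204×10^-6 A/cm^2

1.204×10^-6 A/cm^2


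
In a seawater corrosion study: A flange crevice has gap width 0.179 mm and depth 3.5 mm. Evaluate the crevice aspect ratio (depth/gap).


Aspect ratio = depth / gap
Ratio = 3.5 / 0.179 = 19.6

19.6


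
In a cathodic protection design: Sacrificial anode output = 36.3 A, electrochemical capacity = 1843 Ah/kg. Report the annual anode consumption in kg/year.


Annual consumption = current * hours per year / capacity
Rate = 36.3 * 8760 / 1843 = 172.5 kg/year

172.5 kg/year


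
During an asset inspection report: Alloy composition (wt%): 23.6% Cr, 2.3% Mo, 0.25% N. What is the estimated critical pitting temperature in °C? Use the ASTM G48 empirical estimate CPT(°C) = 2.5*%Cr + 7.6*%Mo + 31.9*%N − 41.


Apply the ASTM G48 empirical CPT estimate: CPT(°C) = 2.5*%Cr + 7.6*%Mo + 31.9*%N − 41
2.5*23.6 = 59; 7.6*2.3 = 17.48; 31.9*0.25 = 7.975
CPT = 59 + 17.48 + 7.975 − 41 = 43.455 °C
Rounded to 0.1 °C: CPT ≈ 43.5 °C

43.5 °C


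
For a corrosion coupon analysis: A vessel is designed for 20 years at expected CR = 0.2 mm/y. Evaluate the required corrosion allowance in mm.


Corrosion allowance = CR × design life
CA = 0.2 * 20 = 4.0 mm

4.0 mm


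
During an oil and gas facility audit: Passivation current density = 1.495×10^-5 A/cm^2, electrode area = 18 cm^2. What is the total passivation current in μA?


I = i_pass * A, then convert A → μA (×10^6)
I = 1.495×10^-5 * 18 * 10^6 = 269.1 μA

269.1 μA


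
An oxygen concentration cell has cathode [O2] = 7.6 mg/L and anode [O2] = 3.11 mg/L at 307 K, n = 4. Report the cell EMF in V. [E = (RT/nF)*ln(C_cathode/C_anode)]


Apply the Nernst concentration-cell relation: E = (RT/nF)*ln(C_cathode/C_anode)
RT/nF = 8.314*307/(4*96485) = 0.00661346 V
ln(7.6/3.11) = 0.89353
E = 0.00661346 * 0.89353 = 0.00591 V

0.00591 V


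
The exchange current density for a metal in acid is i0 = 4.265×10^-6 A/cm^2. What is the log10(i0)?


i0 = 4.265×10^-6 A/cm^2
log10(i0) = -5.37

-5.37


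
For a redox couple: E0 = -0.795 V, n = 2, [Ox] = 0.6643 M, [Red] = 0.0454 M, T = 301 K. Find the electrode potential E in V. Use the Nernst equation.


Apply the Nernst equation: E = E0 + (RT/nF)*ln([Ox]/[Red])
Step 1: RT/nF = 8.314*301/(2*96485) = 0.01296841 V
Step 2: [Ox]/[Red] = 0.6643/0.0454 = 14.632159
Step 3: ln(14.632159) = 2.683222
Step 4: correction = 0.01296841 * 2.683222 = 0.0348 V
E = -0.795 + 0.0348 = -0.7602 V

-0.7602 V


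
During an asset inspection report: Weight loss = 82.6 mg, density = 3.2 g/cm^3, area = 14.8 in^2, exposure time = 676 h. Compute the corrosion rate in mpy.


Apply the mpy weight-loss relation: CR = 534 * W / (D * A * T)
Numerator: 534 * 82.6 = 44108.4
Denominator: 3.2 * 14.8 * 676 = 32015.36
CR = 44108.4 / 32015.36 = 1.37773 mpy

1.37773 mpy
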